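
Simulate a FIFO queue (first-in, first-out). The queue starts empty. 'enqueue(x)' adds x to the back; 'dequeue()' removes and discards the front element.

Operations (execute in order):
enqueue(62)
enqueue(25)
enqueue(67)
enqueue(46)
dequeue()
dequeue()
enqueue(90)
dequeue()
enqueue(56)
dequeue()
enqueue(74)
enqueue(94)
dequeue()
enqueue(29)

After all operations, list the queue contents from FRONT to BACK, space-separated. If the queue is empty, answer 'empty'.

enqueue(62): [62]
enqueue(25): [62, 25]
enqueue(67): [62, 25, 67]
enqueue(46): [62, 25, 67, 46]
dequeue(): [25, 67, 46]
dequeue(): [67, 46]
enqueue(90): [67, 46, 90]
dequeue(): [46, 90]
enqueue(56): [46, 90, 56]
dequeue(): [90, 56]
enqueue(74): [90, 56, 74]
enqueue(94): [90, 56, 74, 94]
dequeue(): [56, 74, 94]
enqueue(29): [56, 74, 94, 29]

Answer: 56 74 94 29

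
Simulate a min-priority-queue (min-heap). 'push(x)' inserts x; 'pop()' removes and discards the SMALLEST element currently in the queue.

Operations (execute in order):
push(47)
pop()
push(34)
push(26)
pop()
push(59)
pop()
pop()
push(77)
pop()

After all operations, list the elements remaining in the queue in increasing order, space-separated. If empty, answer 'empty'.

Answer: empty

Derivation:
push(47): heap contents = [47]
pop() → 47: heap contents = []
push(34): heap contents = [34]
push(26): heap contents = [26, 34]
pop() → 26: heap contents = [34]
push(59): heap contents = [34, 59]
pop() → 34: heap contents = [59]
pop() → 59: heap contents = []
push(77): heap contents = [77]
pop() → 77: heap contents = []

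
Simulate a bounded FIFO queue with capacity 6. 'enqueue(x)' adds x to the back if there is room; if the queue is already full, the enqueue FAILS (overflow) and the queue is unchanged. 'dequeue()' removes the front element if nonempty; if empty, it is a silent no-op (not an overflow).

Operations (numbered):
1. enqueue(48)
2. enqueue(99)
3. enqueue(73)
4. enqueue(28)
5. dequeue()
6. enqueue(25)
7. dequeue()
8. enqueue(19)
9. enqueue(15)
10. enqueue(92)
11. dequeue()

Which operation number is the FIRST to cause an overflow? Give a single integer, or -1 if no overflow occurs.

1. enqueue(48): size=1
2. enqueue(99): size=2
3. enqueue(73): size=3
4. enqueue(28): size=4
5. dequeue(): size=3
6. enqueue(25): size=4
7. dequeue(): size=3
8. enqueue(19): size=4
9. enqueue(15): size=5
10. enqueue(92): size=6
11. dequeue(): size=5

Answer: -1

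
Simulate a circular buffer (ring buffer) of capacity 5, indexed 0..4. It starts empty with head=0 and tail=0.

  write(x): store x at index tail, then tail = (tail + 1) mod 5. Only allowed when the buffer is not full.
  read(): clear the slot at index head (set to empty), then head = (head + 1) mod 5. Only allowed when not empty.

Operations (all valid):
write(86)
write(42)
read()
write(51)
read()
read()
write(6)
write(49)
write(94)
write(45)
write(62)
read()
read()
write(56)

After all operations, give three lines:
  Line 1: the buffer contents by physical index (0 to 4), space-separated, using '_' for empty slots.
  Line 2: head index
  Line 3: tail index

write(86): buf=[86 _ _ _ _], head=0, tail=1, size=1
write(42): buf=[86 42 _ _ _], head=0, tail=2, size=2
read(): buf=[_ 42 _ _ _], head=1, tail=2, size=1
write(51): buf=[_ 42 51 _ _], head=1, tail=3, size=2
read(): buf=[_ _ 51 _ _], head=2, tail=3, size=1
read(): buf=[_ _ _ _ _], head=3, tail=3, size=0
write(6): buf=[_ _ _ 6 _], head=3, tail=4, size=1
write(49): buf=[_ _ _ 6 49], head=3, tail=0, size=2
write(94): buf=[94 _ _ 6 49], head=3, tail=1, size=3
write(45): buf=[94 45 _ 6 49], head=3, tail=2, size=4
write(62): buf=[94 45 62 6 49], head=3, tail=3, size=5
read(): buf=[94 45 62 _ 49], head=4, tail=3, size=4
read(): buf=[94 45 62 _ _], head=0, tail=3, size=3
write(56): buf=[94 45 62 56 _], head=0, tail=4, size=4

Answer: 94 45 62 56 _
0
4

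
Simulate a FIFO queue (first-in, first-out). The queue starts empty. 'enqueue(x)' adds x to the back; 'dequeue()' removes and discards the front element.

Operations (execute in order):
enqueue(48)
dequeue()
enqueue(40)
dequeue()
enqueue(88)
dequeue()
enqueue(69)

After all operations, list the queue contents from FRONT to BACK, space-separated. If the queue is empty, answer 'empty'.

Answer: 69

Derivation:
enqueue(48): [48]
dequeue(): []
enqueue(40): [40]
dequeue(): []
enqueue(88): [88]
dequeue(): []
enqueue(69): [69]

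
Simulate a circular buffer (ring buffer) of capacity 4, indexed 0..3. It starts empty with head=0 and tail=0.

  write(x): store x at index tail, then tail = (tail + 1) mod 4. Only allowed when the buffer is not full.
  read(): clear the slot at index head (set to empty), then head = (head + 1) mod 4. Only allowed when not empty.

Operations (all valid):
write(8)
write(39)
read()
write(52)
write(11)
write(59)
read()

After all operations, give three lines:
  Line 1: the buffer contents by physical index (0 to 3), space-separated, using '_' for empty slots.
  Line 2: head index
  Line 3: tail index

Answer: 59 _ 52 11
2
1

Derivation:
write(8): buf=[8 _ _ _], head=0, tail=1, size=1
write(39): buf=[8 39 _ _], head=0, tail=2, size=2
read(): buf=[_ 39 _ _], head=1, tail=2, size=1
write(52): buf=[_ 39 52 _], head=1, tail=3, size=2
write(11): buf=[_ 39 52 11], head=1, tail=0, size=3
write(59): buf=[59 39 52 11], head=1, tail=1, size=4
read(): buf=[59 _ 52 11], head=2, tail=1, size=3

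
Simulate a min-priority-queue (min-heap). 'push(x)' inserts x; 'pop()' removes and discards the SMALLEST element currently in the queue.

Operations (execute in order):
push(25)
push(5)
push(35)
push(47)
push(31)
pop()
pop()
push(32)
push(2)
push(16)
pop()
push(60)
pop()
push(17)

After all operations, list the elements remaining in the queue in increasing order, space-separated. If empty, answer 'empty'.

Answer: 17 31 32 35 47 60

Derivation:
push(25): heap contents = [25]
push(5): heap contents = [5, 25]
push(35): heap contents = [5, 25, 35]
push(47): heap contents = [5, 25, 35, 47]
push(31): heap contents = [5, 25, 31, 35, 47]
pop() → 5: heap contents = [25, 31, 35, 47]
pop() → 25: heap contents = [31, 35, 47]
push(32): heap contents = [31, 32, 35, 47]
push(2): heap contents = [2, 31, 32, 35, 47]
push(16): heap contents = [2, 16, 31, 32, 35, 47]
pop() → 2: heap contents = [16, 31, 32, 35, 47]
push(60): heap contents = [16, 31, 32, 35, 47, 60]
pop() → 16: heap contents = [31, 32, 35, 47, 60]
push(17): heap contents = [17, 31, 32, 35, 47, 60]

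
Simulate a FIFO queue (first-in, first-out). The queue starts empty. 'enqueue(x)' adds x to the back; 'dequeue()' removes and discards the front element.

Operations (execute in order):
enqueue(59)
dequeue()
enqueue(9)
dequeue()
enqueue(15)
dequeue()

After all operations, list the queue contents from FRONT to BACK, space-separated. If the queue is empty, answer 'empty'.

enqueue(59): [59]
dequeue(): []
enqueue(9): [9]
dequeue(): []
enqueue(15): [15]
dequeue(): []

Answer: empty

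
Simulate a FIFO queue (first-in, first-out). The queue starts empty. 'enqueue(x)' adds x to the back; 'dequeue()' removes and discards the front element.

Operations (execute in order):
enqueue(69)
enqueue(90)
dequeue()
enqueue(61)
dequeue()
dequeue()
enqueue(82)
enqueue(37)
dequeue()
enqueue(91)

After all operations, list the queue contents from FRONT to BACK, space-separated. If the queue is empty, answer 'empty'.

enqueue(69): [69]
enqueue(90): [69, 90]
dequeue(): [90]
enqueue(61): [90, 61]
dequeue(): [61]
dequeue(): []
enqueue(82): [82]
enqueue(37): [82, 37]
dequeue(): [37]
enqueue(91): [37, 91]

Answer: 37 91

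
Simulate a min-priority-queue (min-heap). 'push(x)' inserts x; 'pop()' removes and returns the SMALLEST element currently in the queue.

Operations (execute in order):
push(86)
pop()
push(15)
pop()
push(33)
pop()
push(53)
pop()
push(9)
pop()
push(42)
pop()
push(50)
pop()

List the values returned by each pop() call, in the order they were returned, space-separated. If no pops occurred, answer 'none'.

Answer: 86 15 33 53 9 42 50

Derivation:
push(86): heap contents = [86]
pop() → 86: heap contents = []
push(15): heap contents = [15]
pop() → 15: heap contents = []
push(33): heap contents = [33]
pop() → 33: heap contents = []
push(53): heap contents = [53]
pop() → 53: heap contents = []
push(9): heap contents = [9]
pop() → 9: heap contents = []
push(42): heap contents = [42]
pop() → 42: heap contents = []
push(50): heap contents = [50]
pop() → 50: heap contents = []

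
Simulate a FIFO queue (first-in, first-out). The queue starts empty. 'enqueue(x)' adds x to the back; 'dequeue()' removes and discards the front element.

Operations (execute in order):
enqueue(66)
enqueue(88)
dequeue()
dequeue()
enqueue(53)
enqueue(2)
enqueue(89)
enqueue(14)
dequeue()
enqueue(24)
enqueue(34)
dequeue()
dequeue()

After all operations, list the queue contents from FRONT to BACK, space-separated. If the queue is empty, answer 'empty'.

Answer: 14 24 34

Derivation:
enqueue(66): [66]
enqueue(88): [66, 88]
dequeue(): [88]
dequeue(): []
enqueue(53): [53]
enqueue(2): [53, 2]
enqueue(89): [53, 2, 89]
enqueue(14): [53, 2, 89, 14]
dequeue(): [2, 89, 14]
enqueue(24): [2, 89, 14, 24]
enqueue(34): [2, 89, 14, 24, 34]
dequeue(): [89, 14, 24, 34]
dequeue(): [14, 24, 34]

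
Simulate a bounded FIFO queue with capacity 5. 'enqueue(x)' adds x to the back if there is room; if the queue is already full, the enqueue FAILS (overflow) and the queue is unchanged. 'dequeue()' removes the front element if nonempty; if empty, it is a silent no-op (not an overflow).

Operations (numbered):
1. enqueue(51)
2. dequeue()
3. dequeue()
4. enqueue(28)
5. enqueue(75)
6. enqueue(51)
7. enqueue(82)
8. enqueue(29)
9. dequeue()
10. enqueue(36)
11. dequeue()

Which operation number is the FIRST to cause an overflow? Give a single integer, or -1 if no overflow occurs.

1. enqueue(51): size=1
2. dequeue(): size=0
3. dequeue(): empty, no-op, size=0
4. enqueue(28): size=1
5. enqueue(75): size=2
6. enqueue(51): size=3
7. enqueue(82): size=4
8. enqueue(29): size=5
9. dequeue(): size=4
10. enqueue(36): size=5
11. dequeue(): size=4

Answer: -1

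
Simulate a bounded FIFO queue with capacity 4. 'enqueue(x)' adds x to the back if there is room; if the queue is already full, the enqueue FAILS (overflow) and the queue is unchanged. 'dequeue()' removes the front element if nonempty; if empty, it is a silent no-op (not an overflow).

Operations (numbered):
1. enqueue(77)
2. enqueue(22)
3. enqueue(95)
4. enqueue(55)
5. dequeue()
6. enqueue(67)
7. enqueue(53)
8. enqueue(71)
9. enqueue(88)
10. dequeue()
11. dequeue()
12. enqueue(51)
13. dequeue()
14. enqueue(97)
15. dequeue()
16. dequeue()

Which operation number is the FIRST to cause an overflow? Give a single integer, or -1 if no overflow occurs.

1. enqueue(77): size=1
2. enqueue(22): size=2
3. enqueue(95): size=3
4. enqueue(55): size=4
5. dequeue(): size=3
6. enqueue(67): size=4
7. enqueue(53): size=4=cap → OVERFLOW (fail)
8. enqueue(71): size=4=cap → OVERFLOW (fail)
9. enqueue(88): size=4=cap → OVERFLOW (fail)
10. dequeue(): size=3
11. dequeue(): size=2
12. enqueue(51): size=3
13. dequeue(): size=2
14. enqueue(97): size=3
15. dequeue(): size=2
16. dequeue(): size=1

Answer: 7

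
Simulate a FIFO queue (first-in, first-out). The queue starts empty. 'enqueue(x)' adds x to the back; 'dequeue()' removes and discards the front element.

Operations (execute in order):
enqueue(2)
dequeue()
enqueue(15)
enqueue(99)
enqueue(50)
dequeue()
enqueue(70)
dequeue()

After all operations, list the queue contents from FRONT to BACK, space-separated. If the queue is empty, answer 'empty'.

enqueue(2): [2]
dequeue(): []
enqueue(15): [15]
enqueue(99): [15, 99]
enqueue(50): [15, 99, 50]
dequeue(): [99, 50]
enqueue(70): [99, 50, 70]
dequeue(): [50, 70]

Answer: 50 70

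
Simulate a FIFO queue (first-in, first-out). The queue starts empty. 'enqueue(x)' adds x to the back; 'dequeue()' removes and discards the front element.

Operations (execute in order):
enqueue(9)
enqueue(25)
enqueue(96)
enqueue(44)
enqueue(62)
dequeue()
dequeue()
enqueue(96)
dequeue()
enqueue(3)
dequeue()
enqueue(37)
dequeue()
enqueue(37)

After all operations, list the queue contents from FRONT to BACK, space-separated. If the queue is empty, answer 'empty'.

Answer: 96 3 37 37

Derivation:
enqueue(9): [9]
enqueue(25): [9, 25]
enqueue(96): [9, 25, 96]
enqueue(44): [9, 25, 96, 44]
enqueue(62): [9, 25, 96, 44, 62]
dequeue(): [25, 96, 44, 62]
dequeue(): [96, 44, 62]
enqueue(96): [96, 44, 62, 96]
dequeue(): [44, 62, 96]
enqueue(3): [44, 62, 96, 3]
dequeue(): [62, 96, 3]
enqueue(37): [62, 96, 3, 37]
dequeue(): [96, 3, 37]
enqueue(37): [96, 3, 37, 37]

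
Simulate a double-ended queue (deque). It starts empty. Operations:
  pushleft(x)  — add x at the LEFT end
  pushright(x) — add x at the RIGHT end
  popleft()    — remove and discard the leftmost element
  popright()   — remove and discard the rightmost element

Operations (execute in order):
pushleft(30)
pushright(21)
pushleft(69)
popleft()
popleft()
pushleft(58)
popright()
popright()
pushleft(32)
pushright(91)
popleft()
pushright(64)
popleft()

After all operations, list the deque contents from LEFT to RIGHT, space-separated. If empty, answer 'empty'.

Answer: 64

Derivation:
pushleft(30): [30]
pushright(21): [30, 21]
pushleft(69): [69, 30, 21]
popleft(): [30, 21]
popleft(): [21]
pushleft(58): [58, 21]
popright(): [58]
popright(): []
pushleft(32): [32]
pushright(91): [32, 91]
popleft(): [91]
pushright(64): [91, 64]
popleft(): [64]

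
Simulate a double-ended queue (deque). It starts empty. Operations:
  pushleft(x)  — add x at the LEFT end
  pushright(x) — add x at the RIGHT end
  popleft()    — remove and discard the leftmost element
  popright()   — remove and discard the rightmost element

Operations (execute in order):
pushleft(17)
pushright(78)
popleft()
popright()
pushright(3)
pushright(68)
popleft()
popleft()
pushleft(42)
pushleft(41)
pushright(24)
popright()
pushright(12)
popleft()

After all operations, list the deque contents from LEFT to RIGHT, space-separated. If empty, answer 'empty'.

pushleft(17): [17]
pushright(78): [17, 78]
popleft(): [78]
popright(): []
pushright(3): [3]
pushright(68): [3, 68]
popleft(): [68]
popleft(): []
pushleft(42): [42]
pushleft(41): [41, 42]
pushright(24): [41, 42, 24]
popright(): [41, 42]
pushright(12): [41, 42, 12]
popleft(): [42, 12]

Answer: 42 12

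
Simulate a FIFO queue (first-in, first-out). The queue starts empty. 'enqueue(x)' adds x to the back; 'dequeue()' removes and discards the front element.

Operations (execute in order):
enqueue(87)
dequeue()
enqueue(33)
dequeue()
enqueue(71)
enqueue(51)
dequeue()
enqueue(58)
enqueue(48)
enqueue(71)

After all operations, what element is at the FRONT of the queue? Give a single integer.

enqueue(87): queue = [87]
dequeue(): queue = []
enqueue(33): queue = [33]
dequeue(): queue = []
enqueue(71): queue = [71]
enqueue(51): queue = [71, 51]
dequeue(): queue = [51]
enqueue(58): queue = [51, 58]
enqueue(48): queue = [51, 58, 48]
enqueue(71): queue = [51, 58, 48, 71]

Answer: 51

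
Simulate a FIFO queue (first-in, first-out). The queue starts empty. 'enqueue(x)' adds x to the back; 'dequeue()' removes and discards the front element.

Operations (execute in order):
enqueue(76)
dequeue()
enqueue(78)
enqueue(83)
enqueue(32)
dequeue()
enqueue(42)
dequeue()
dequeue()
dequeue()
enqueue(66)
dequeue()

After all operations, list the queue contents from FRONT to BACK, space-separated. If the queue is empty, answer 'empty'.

enqueue(76): [76]
dequeue(): []
enqueue(78): [78]
enqueue(83): [78, 83]
enqueue(32): [78, 83, 32]
dequeue(): [83, 32]
enqueue(42): [83, 32, 42]
dequeue(): [32, 42]
dequeue(): [42]
dequeue(): []
enqueue(66): [66]
dequeue(): []

Answer: empty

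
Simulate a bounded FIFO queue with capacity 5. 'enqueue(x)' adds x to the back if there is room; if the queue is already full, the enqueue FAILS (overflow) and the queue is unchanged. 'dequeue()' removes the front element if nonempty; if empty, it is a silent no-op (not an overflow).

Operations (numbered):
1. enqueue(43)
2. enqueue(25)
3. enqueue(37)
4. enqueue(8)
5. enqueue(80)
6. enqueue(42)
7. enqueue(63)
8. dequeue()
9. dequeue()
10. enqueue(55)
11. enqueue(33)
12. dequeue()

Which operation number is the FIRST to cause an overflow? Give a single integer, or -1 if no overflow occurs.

1. enqueue(43): size=1
2. enqueue(25): size=2
3. enqueue(37): size=3
4. enqueue(8): size=4
5. enqueue(80): size=5
6. enqueue(42): size=5=cap → OVERFLOW (fail)
7. enqueue(63): size=5=cap → OVERFLOW (fail)
8. dequeue(): size=4
9. dequeue(): size=3
10. enqueue(55): size=4
11. enqueue(33): size=5
12. dequeue(): size=4

Answer: 6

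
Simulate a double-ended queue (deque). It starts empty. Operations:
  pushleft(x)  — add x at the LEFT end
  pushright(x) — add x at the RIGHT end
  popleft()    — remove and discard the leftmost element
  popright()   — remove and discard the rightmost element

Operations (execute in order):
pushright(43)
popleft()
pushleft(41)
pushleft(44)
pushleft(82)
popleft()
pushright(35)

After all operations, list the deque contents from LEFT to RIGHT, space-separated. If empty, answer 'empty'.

Answer: 44 41 35

Derivation:
pushright(43): [43]
popleft(): []
pushleft(41): [41]
pushleft(44): [44, 41]
pushleft(82): [82, 44, 41]
popleft(): [44, 41]
pushright(35): [44, 41, 35]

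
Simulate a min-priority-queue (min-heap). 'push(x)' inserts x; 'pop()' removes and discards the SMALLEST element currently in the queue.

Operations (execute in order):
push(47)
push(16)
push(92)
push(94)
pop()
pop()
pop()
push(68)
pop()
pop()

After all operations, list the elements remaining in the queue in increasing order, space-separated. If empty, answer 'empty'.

Answer: empty

Derivation:
push(47): heap contents = [47]
push(16): heap contents = [16, 47]
push(92): heap contents = [16, 47, 92]
push(94): heap contents = [16, 47, 92, 94]
pop() → 16: heap contents = [47, 92, 94]
pop() → 47: heap contents = [92, 94]
pop() → 92: heap contents = [94]
push(68): heap contents = [68, 94]
pop() → 68: heap contents = [94]
pop() → 94: heap contents = []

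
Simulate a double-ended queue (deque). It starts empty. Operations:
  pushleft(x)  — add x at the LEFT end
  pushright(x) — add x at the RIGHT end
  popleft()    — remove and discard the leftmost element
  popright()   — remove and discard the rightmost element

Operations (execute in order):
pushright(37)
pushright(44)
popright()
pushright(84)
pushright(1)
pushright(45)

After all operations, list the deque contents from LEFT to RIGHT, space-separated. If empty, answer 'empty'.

pushright(37): [37]
pushright(44): [37, 44]
popright(): [37]
pushright(84): [37, 84]
pushright(1): [37, 84, 1]
pushright(45): [37, 84, 1, 45]

Answer: 37 84 1 45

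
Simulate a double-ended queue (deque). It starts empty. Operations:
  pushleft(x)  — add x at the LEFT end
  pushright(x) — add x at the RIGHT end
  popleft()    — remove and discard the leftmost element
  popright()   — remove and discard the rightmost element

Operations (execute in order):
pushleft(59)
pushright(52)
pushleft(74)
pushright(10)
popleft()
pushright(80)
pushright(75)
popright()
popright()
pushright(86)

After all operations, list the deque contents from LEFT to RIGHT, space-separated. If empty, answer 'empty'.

Answer: 59 52 10 86

Derivation:
pushleft(59): [59]
pushright(52): [59, 52]
pushleft(74): [74, 59, 52]
pushright(10): [74, 59, 52, 10]
popleft(): [59, 52, 10]
pushright(80): [59, 52, 10, 80]
pushright(75): [59, 52, 10, 80, 75]
popright(): [59, 52, 10, 80]
popright(): [59, 52, 10]
pushright(86): [59, 52, 10, 86]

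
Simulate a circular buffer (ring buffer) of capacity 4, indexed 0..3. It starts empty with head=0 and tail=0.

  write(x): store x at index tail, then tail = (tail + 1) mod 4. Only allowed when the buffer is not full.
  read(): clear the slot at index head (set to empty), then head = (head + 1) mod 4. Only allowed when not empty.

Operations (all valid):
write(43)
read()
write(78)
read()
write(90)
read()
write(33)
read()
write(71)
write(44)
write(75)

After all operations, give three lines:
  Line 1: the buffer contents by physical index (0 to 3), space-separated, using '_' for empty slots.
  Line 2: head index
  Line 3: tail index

Answer: 71 44 75 _
0
3

Derivation:
write(43): buf=[43 _ _ _], head=0, tail=1, size=1
read(): buf=[_ _ _ _], head=1, tail=1, size=0
write(78): buf=[_ 78 _ _], head=1, tail=2, size=1
read(): buf=[_ _ _ _], head=2, tail=2, size=0
write(90): buf=[_ _ 90 _], head=2, tail=3, size=1
read(): buf=[_ _ _ _], head=3, tail=3, size=0
write(33): buf=[_ _ _ 33], head=3, tail=0, size=1
read(): buf=[_ _ _ _], head=0, tail=0, size=0
write(71): buf=[71 _ _ _], head=0, tail=1, size=1
write(44): buf=[71 44 _ _], head=0, tail=2, size=2
write(75): buf=[71 44 75 _], head=0, tail=3, size=3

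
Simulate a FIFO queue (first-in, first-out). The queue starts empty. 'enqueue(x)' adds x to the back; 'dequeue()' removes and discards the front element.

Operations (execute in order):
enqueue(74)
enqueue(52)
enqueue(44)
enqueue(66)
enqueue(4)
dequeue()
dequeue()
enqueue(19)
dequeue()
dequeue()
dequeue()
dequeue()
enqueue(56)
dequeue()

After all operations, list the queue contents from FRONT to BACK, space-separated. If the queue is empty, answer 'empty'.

enqueue(74): [74]
enqueue(52): [74, 52]
enqueue(44): [74, 52, 44]
enqueue(66): [74, 52, 44, 66]
enqueue(4): [74, 52, 44, 66, 4]
dequeue(): [52, 44, 66, 4]
dequeue(): [44, 66, 4]
enqueue(19): [44, 66, 4, 19]
dequeue(): [66, 4, 19]
dequeue(): [4, 19]
dequeue(): [19]
dequeue(): []
enqueue(56): [56]
dequeue(): []

Answer: empty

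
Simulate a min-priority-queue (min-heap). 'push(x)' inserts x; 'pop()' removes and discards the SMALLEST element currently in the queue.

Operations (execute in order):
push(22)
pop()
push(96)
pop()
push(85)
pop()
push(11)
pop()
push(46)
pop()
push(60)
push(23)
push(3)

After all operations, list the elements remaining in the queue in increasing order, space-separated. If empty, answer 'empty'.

push(22): heap contents = [22]
pop() → 22: heap contents = []
push(96): heap contents = [96]
pop() → 96: heap contents = []
push(85): heap contents = [85]
pop() → 85: heap contents = []
push(11): heap contents = [11]
pop() → 11: heap contents = []
push(46): heap contents = [46]
pop() → 46: heap contents = []
push(60): heap contents = [60]
push(23): heap contents = [23, 60]
push(3): heap contents = [3, 23, 60]

Answer: 3 23 60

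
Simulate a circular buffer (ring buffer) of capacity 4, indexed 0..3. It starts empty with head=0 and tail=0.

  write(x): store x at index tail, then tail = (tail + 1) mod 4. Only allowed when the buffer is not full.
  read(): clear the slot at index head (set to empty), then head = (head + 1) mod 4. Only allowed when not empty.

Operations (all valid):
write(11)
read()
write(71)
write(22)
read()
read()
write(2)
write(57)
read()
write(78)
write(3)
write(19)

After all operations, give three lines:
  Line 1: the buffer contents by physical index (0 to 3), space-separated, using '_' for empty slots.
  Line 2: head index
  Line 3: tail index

write(11): buf=[11 _ _ _], head=0, tail=1, size=1
read(): buf=[_ _ _ _], head=1, tail=1, size=0
write(71): buf=[_ 71 _ _], head=1, tail=2, size=1
write(22): buf=[_ 71 22 _], head=1, tail=3, size=2
read(): buf=[_ _ 22 _], head=2, tail=3, size=1
read(): buf=[_ _ _ _], head=3, tail=3, size=0
write(2): buf=[_ _ _ 2], head=3, tail=0, size=1
write(57): buf=[57 _ _ 2], head=3, tail=1, size=2
read(): buf=[57 _ _ _], head=0, tail=1, size=1
write(78): buf=[57 78 _ _], head=0, tail=2, size=2
write(3): buf=[57 78 3 _], head=0, tail=3, size=3
write(19): buf=[57 78 3 19], head=0, tail=0, size=4

Answer: 57 78 3 19
0
0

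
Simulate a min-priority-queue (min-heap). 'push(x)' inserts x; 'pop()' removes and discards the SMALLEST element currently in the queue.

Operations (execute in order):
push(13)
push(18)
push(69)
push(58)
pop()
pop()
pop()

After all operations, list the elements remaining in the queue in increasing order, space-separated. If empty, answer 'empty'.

Answer: 69

Derivation:
push(13): heap contents = [13]
push(18): heap contents = [13, 18]
push(69): heap contents = [13, 18, 69]
push(58): heap contents = [13, 18, 58, 69]
pop() → 13: heap contents = [18, 58, 69]
pop() → 18: heap contents = [58, 69]
pop() → 58: heap contents = [69]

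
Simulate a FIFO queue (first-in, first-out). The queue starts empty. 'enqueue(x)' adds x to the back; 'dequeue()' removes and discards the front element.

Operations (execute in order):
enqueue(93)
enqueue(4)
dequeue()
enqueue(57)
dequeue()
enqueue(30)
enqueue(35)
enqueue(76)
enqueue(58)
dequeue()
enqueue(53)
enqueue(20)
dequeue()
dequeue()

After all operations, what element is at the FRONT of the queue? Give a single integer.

Answer: 76

Derivation:
enqueue(93): queue = [93]
enqueue(4): queue = [93, 4]
dequeue(): queue = [4]
enqueue(57): queue = [4, 57]
dequeue(): queue = [57]
enqueue(30): queue = [57, 30]
enqueue(35): queue = [57, 30, 35]
enqueue(76): queue = [57, 30, 35, 76]
enqueue(58): queue = [57, 30, 35, 76, 58]
dequeue(): queue = [30, 35, 76, 58]
enqueue(53): queue = [30, 35, 76, 58, 53]
enqueue(20): queue = [30, 35, 76, 58, 53, 20]
dequeue(): queue = [35, 76, 58, 53, 20]
dequeue(): queue = [76, 58, 53, 20]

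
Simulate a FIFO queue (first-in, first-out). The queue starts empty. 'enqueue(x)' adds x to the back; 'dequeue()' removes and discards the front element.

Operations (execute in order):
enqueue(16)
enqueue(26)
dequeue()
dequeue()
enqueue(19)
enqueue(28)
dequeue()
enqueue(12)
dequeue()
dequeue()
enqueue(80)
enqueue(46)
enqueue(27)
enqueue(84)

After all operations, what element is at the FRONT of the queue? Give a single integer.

enqueue(16): queue = [16]
enqueue(26): queue = [16, 26]
dequeue(): queue = [26]
dequeue(): queue = []
enqueue(19): queue = [19]
enqueue(28): queue = [19, 28]
dequeue(): queue = [28]
enqueue(12): queue = [28, 12]
dequeue(): queue = [12]
dequeue(): queue = []
enqueue(80): queue = [80]
enqueue(46): queue = [80, 46]
enqueue(27): queue = [80, 46, 27]
enqueue(84): queue = [80, 46, 27, 84]

Answer: 80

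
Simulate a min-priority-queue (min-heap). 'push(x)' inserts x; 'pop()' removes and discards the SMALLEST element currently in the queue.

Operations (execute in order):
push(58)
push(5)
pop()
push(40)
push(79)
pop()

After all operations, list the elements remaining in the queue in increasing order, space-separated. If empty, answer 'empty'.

push(58): heap contents = [58]
push(5): heap contents = [5, 58]
pop() → 5: heap contents = [58]
push(40): heap contents = [40, 58]
push(79): heap contents = [40, 58, 79]
pop() → 40: heap contents = [58, 79]

Answer: 58 79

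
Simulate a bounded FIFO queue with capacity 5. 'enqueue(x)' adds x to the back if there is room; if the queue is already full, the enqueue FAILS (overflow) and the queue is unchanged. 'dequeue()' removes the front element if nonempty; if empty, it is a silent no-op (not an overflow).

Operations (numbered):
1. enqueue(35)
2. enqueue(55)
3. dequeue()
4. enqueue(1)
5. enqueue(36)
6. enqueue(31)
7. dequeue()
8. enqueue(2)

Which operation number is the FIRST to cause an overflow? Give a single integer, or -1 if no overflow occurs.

Answer: -1

Derivation:
1. enqueue(35): size=1
2. enqueue(55): size=2
3. dequeue(): size=1
4. enqueue(1): size=2
5. enqueue(36): size=3
6. enqueue(31): size=4
7. dequeue(): size=3
8. enqueue(2): size=4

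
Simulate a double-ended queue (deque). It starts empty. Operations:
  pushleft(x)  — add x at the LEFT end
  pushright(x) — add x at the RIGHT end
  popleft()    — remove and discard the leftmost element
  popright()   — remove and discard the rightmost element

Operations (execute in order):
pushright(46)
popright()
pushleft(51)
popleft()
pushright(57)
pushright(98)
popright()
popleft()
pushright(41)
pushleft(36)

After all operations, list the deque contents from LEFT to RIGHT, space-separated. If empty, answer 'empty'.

Answer: 36 41

Derivation:
pushright(46): [46]
popright(): []
pushleft(51): [51]
popleft(): []
pushright(57): [57]
pushright(98): [57, 98]
popright(): [57]
popleft(): []
pushright(41): [41]
pushleft(36): [36, 41]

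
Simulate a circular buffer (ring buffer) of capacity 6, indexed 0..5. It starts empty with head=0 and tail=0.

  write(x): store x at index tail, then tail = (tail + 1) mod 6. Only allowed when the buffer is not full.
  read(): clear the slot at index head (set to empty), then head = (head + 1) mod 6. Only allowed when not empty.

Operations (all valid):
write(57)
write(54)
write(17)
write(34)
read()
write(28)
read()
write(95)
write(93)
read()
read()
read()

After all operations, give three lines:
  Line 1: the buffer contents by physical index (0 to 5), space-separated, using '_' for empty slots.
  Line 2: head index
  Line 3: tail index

Answer: 93 _ _ _ _ 95
5
1

Derivation:
write(57): buf=[57 _ _ _ _ _], head=0, tail=1, size=1
write(54): buf=[57 54 _ _ _ _], head=0, tail=2, size=2
write(17): buf=[57 54 17 _ _ _], head=0, tail=3, size=3
write(34): buf=[57 54 17 34 _ _], head=0, tail=4, size=4
read(): buf=[_ 54 17 34 _ _], head=1, tail=4, size=3
write(28): buf=[_ 54 17 34 28 _], head=1, tail=5, size=4
read(): buf=[_ _ 17 34 28 _], head=2, tail=5, size=3
write(95): buf=[_ _ 17 34 28 95], head=2, tail=0, size=4
write(93): buf=[93 _ 17 34 28 95], head=2, tail=1, size=5
read(): buf=[93 _ _ 34 28 95], head=3, tail=1, size=4
read(): buf=[93 _ _ _ 28 95], head=4, tail=1, size=3
read(): buf=[93 _ _ _ _ 95], head=5, tail=1, size=2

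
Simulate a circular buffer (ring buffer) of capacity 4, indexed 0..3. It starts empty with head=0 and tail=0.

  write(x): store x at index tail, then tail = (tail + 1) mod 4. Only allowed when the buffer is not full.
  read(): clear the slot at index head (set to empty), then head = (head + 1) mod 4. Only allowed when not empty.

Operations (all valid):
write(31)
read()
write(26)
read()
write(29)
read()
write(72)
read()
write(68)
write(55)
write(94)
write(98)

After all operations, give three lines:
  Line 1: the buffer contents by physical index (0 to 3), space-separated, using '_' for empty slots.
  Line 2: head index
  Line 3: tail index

Answer: 68 55 94 98
0
0

Derivation:
write(31): buf=[31 _ _ _], head=0, tail=1, size=1
read(): buf=[_ _ _ _], head=1, tail=1, size=0
write(26): buf=[_ 26 _ _], head=1, tail=2, size=1
read(): buf=[_ _ _ _], head=2, tail=2, size=0
write(29): buf=[_ _ 29 _], head=2, tail=3, size=1
read(): buf=[_ _ _ _], head=3, tail=3, size=0
write(72): buf=[_ _ _ 72], head=3, tail=0, size=1
read(): buf=[_ _ _ _], head=0, tail=0, size=0
write(68): buf=[68 _ _ _], head=0, tail=1, size=1
write(55): buf=[68 55 _ _], head=0, tail=2, size=2
write(94): buf=[68 55 94 _], head=0, tail=3, size=3
write(98): buf=[68 55 94 98], head=0, tail=0, size=4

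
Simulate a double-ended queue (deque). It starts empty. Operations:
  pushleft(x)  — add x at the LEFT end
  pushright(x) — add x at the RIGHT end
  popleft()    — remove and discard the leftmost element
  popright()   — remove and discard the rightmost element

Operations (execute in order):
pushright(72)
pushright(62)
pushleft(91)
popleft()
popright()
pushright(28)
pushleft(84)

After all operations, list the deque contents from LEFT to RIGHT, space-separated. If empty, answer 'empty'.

Answer: 84 72 28

Derivation:
pushright(72): [72]
pushright(62): [72, 62]
pushleft(91): [91, 72, 62]
popleft(): [72, 62]
popright(): [72]
pushright(28): [72, 28]
pushleft(84): [84, 72, 28]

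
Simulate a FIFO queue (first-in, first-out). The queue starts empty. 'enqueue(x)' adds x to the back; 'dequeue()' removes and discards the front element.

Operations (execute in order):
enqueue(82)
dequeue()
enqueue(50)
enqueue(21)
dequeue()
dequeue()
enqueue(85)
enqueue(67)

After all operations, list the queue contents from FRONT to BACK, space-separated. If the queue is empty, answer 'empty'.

Answer: 85 67

Derivation:
enqueue(82): [82]
dequeue(): []
enqueue(50): [50]
enqueue(21): [50, 21]
dequeue(): [21]
dequeue(): []
enqueue(85): [85]
enqueue(67): [85, 67]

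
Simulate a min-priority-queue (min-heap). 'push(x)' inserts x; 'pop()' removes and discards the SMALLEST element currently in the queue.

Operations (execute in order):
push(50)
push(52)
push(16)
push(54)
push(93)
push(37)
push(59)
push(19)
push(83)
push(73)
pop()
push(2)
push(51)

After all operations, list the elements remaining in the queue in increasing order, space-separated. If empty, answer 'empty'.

Answer: 2 19 37 50 51 52 54 59 73 83 93

Derivation:
push(50): heap contents = [50]
push(52): heap contents = [50, 52]
push(16): heap contents = [16, 50, 52]
push(54): heap contents = [16, 50, 52, 54]
push(93): heap contents = [16, 50, 52, 54, 93]
push(37): heap contents = [16, 37, 50, 52, 54, 93]
push(59): heap contents = [16, 37, 50, 52, 54, 59, 93]
push(19): heap contents = [16, 19, 37, 50, 52, 54, 59, 93]
push(83): heap contents = [16, 19, 37, 50, 52, 54, 59, 83, 93]
push(73): heap contents = [16, 19, 37, 50, 52, 54, 59, 73, 83, 93]
pop() → 16: heap contents = [19, 37, 50, 52, 54, 59, 73, 83, 93]
push(2): heap contents = [2, 19, 37, 50, 52, 54, 59, 73, 83, 93]
push(51): heap contents = [2, 19, 37, 50, 51, 52, 54, 59, 73, 83, 93]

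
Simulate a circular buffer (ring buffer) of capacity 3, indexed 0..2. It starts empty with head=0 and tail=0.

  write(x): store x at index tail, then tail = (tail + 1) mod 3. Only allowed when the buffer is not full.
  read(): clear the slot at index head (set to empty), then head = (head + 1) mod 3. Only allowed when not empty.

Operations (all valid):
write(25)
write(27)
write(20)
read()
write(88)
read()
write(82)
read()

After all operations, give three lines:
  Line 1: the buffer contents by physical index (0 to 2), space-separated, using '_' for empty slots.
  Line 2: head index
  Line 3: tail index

Answer: 88 82 _
0
2

Derivation:
write(25): buf=[25 _ _], head=0, tail=1, size=1
write(27): buf=[25 27 _], head=0, tail=2, size=2
write(20): buf=[25 27 20], head=0, tail=0, size=3
read(): buf=[_ 27 20], head=1, tail=0, size=2
write(88): buf=[88 27 20], head=1, tail=1, size=3
read(): buf=[88 _ 20], head=2, tail=1, size=2
write(82): buf=[88 82 20], head=2, tail=2, size=3
read(): buf=[88 82 _], head=0, tail=2, size=2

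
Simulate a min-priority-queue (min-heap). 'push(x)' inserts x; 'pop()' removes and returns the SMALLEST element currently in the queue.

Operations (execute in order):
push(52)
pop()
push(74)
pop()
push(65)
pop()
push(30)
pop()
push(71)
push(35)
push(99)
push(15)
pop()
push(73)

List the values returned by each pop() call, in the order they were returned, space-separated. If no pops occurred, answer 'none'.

push(52): heap contents = [52]
pop() → 52: heap contents = []
push(74): heap contents = [74]
pop() → 74: heap contents = []
push(65): heap contents = [65]
pop() → 65: heap contents = []
push(30): heap contents = [30]
pop() → 30: heap contents = []
push(71): heap contents = [71]
push(35): heap contents = [35, 71]
push(99): heap contents = [35, 71, 99]
push(15): heap contents = [15, 35, 71, 99]
pop() → 15: heap contents = [35, 71, 99]
push(73): heap contents = [35, 71, 73, 99]

Answer: 52 74 65 30 15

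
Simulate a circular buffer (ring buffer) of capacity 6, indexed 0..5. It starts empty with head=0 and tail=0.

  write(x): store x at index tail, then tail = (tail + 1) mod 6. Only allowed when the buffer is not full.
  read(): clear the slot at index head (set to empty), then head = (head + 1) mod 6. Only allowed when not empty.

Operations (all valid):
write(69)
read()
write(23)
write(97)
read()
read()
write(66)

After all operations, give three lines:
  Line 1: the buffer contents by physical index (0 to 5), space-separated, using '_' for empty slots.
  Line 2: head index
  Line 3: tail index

Answer: _ _ _ 66 _ _
3
4

Derivation:
write(69): buf=[69 _ _ _ _ _], head=0, tail=1, size=1
read(): buf=[_ _ _ _ _ _], head=1, tail=1, size=0
write(23): buf=[_ 23 _ _ _ _], head=1, tail=2, size=1
write(97): buf=[_ 23 97 _ _ _], head=1, tail=3, size=2
read(): buf=[_ _ 97 _ _ _], head=2, tail=3, size=1
read(): buf=[_ _ _ _ _ _], head=3, tail=3, size=0
write(66): buf=[_ _ _ 66 _ _], head=3, tail=4, size=1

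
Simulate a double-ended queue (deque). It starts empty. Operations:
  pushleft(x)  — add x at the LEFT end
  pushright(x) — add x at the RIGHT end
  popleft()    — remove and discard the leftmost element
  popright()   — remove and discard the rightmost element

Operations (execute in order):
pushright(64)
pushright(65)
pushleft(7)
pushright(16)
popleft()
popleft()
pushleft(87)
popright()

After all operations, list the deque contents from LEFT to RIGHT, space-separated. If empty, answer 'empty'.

Answer: 87 65

Derivation:
pushright(64): [64]
pushright(65): [64, 65]
pushleft(7): [7, 64, 65]
pushright(16): [7, 64, 65, 16]
popleft(): [64, 65, 16]
popleft(): [65, 16]
pushleft(87): [87, 65, 16]
popright(): [87, 65]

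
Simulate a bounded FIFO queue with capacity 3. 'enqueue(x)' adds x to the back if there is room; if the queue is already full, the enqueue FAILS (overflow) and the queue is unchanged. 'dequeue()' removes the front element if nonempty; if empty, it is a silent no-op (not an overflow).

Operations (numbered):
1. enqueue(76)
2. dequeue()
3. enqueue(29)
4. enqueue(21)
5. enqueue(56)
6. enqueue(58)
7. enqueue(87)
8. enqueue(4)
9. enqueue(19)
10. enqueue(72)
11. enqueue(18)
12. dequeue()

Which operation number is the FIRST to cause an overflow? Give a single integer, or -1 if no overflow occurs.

Answer: 6

Derivation:
1. enqueue(76): size=1
2. dequeue(): size=0
3. enqueue(29): size=1
4. enqueue(21): size=2
5. enqueue(56): size=3
6. enqueue(58): size=3=cap → OVERFLOW (fail)
7. enqueue(87): size=3=cap → OVERFLOW (fail)
8. enqueue(4): size=3=cap → OVERFLOW (fail)
9. enqueue(19): size=3=cap → OVERFLOW (fail)
10. enqueue(72): size=3=cap → OVERFLOW (fail)
11. enqueue(18): size=3=cap → OVERFLOW (fail)
12. dequeue(): size=2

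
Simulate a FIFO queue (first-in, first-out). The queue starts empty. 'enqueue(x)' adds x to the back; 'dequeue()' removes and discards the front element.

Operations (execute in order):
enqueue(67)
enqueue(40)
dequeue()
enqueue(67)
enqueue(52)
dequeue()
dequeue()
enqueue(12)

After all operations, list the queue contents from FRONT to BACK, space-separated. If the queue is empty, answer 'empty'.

enqueue(67): [67]
enqueue(40): [67, 40]
dequeue(): [40]
enqueue(67): [40, 67]
enqueue(52): [40, 67, 52]
dequeue(): [67, 52]
dequeue(): [52]
enqueue(12): [52, 12]

Answer: 52 12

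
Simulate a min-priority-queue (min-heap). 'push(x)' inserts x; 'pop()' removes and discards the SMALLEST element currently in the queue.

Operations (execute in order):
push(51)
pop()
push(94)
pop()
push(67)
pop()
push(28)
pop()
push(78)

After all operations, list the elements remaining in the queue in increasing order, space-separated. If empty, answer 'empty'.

Answer: 78

Derivation:
push(51): heap contents = [51]
pop() → 51: heap contents = []
push(94): heap contents = [94]
pop() → 94: heap contents = []
push(67): heap contents = [67]
pop() → 67: heap contents = []
push(28): heap contents = [28]
pop() → 28: heap contents = []
push(78): heap contents = [78]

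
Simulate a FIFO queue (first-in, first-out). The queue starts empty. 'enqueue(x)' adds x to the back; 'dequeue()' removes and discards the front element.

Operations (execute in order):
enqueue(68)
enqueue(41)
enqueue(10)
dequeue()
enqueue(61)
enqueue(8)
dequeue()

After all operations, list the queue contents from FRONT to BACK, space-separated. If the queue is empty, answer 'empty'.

enqueue(68): [68]
enqueue(41): [68, 41]
enqueue(10): [68, 41, 10]
dequeue(): [41, 10]
enqueue(61): [41, 10, 61]
enqueue(8): [41, 10, 61, 8]
dequeue(): [10, 61, 8]

Answer: 10 61 8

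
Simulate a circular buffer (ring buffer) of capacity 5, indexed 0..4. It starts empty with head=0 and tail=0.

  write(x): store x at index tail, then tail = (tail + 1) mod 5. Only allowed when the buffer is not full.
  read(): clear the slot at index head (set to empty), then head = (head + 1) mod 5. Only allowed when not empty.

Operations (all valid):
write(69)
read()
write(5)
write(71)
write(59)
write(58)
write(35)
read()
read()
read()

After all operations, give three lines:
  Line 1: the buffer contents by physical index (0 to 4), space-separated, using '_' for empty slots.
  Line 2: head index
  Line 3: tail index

Answer: 35 _ _ _ 58
4
1

Derivation:
write(69): buf=[69 _ _ _ _], head=0, tail=1, size=1
read(): buf=[_ _ _ _ _], head=1, tail=1, size=0
write(5): buf=[_ 5 _ _ _], head=1, tail=2, size=1
write(71): buf=[_ 5 71 _ _], head=1, tail=3, size=2
write(59): buf=[_ 5 71 59 _], head=1, tail=4, size=3
write(58): buf=[_ 5 71 59 58], head=1, tail=0, size=4
write(35): buf=[35 5 71 59 58], head=1, tail=1, size=5
read(): buf=[35 _ 71 59 58], head=2, tail=1, size=4
read(): buf=[35 _ _ 59 58], head=3, tail=1, size=3
read(): buf=[35 _ _ _ 58], head=4, tail=1, size=2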